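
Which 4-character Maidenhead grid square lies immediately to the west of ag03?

Longitude square 0; −1 → -1, wraps to 9, carry into field.
Longitude field A = 0; −1 → -1, wraps to 17 = R, wrapping around the antimeridian.
The latitude characters are unchanged.

RG93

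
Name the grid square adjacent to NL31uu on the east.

NL31vu

Longitude subsquare u = 20; +1 → 21 = v.
The latitude characters are unchanged.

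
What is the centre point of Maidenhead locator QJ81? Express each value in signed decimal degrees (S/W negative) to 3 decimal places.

1.500, 157.000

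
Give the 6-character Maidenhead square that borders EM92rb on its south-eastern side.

EM92sa

Longitude subsquare r = 17; +1 → 18 = s.
Latitude subsquare b = 1; −1 → 0 = a.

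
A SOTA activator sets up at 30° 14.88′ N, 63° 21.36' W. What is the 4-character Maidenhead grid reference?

Offset from 180°W / 90°S: lon 116.64°, lat 120.25°.
Field: 116.64/20 → 5 → F, 120.25/10 → 12 → M; chars FM.
Square: 16.64/2 → 8, 0.25/1 → 0; chars 80.

FM80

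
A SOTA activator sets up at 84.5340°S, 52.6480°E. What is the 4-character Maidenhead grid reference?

LA65

Shift to the Maidenhead origin (180°W, 90°S): lon 232.65, lat 5.47.
Field: 232.65/20 → 11 → L, 5.47/10 → 0 → A; chars LA.
Square: 12.65/2 → 6, 5.47/1 → 5; chars 65.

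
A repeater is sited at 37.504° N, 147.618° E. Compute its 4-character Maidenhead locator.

QM37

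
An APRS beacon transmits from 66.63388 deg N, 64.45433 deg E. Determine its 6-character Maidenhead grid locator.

MP26fp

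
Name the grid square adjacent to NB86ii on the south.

Latitude subsquare i = 8; −1 → 7 = h.
The longitude characters are unchanged.

NB86ih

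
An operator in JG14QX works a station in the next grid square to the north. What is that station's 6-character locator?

Latitude subsquare x = 23; +1 → 24, wraps to 0 = a, carry into square.
Latitude square 4; +1 → 5.
The longitude characters are unchanged.

JG15qa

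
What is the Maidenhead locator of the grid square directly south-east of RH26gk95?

RH26hk04

Longitude extended square 9; +1 → 10, wraps to 0, carry into subsquare.
Longitude subsquare g = 6; +1 → 7 = h.
Latitude extended square 5; −1 → 4.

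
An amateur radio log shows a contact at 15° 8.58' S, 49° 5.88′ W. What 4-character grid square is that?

GH54

Offset from 180°W / 90°S: lon 130.90°, lat 74.86°.
Field: lon ⌊130.90/20⌋ = 6 → G; lat ⌊74.86/10⌋ = 7 → H.
Square: lon ⌊10.90/2⌋ = 5; lat ⌊4.86/1⌋ = 4.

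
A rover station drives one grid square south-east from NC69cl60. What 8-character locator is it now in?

Longitude extended square 6; +1 → 7.
Latitude extended square 0; −1 → -1, wraps to 9, carry into subsquare.
Latitude subsquare l = 11; −1 → 10 = k.

NC69ck79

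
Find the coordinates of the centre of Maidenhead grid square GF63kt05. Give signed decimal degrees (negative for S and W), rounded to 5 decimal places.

Field G=6, F=5: +6·20° lon, +5·10° lat → SW at lon -60°, lat -40°.
Square 6, 3: +6·2° lon, +3·1° lat → SW at lon -48°, lat -37°.
Subsquare k=10, t=19: +10·0.0833333° lon, +19·0.0416667° lat → SW at lon -47.1667°, lat -36.2083°.
Extended square 0, 5: +0·0.00833333° lon, +5·0.00416667° lat → SW at lon -47.1667°, lat -36.1875°.
Cell spans 0.00833333° lon × 0.00416667° lat. Centre is SW corner plus half of each.
latitude -36.18542, longitude -47.16250.

-36.18542, -47.16250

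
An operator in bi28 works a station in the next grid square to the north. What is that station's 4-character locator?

Latitude square 8; +1 → 9.
The longitude characters are unchanged.

BI29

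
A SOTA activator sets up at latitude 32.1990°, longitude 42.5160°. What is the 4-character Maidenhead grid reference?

LM12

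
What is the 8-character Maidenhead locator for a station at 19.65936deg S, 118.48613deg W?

DH00si11

Add 180° to longitude and 90° to latitude: 61.51387, 70.34064.
Field: 61.51387/20 → 3 → D, 70.34064/10 → 7 → H; chars DH.
Square: 1.51387/2 → 0, 0.34064/1 → 0; chars 00.
Subsquare: 1.51387/0.0833333 → 18 → s, 0.34064/0.0416667 → 8 → i; chars si.
Extended square: 0.01387/0.00833333 → 1, 0.00731/0.00416667 → 1; chars 11.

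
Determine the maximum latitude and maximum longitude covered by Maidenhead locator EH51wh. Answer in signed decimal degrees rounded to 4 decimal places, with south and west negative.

-18.6667, -88.0833

Field E=4, H=7: +4·20° lon, +7·10° lat → SW at lon -100°, lat -20°.
Square 5, 1: +5·2° lon, +1·1° lat → SW at lon -90°, lat -19°.
Subsquare w=22, h=7: +22·0.0833333° lon, +7·0.0416667° lat → SW at lon -88.1667°, lat -18.7083°.
Cell spans 0.0833333° lon × 0.0416667° lat. NE corner is SW corner plus one full cell.
latitude -18.6667, longitude -88.0833.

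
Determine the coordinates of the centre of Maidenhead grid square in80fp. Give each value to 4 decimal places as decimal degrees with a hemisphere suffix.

40.6458° N, 3.5417° W

Field I=8, N=13: +8·20° lon, +13·10° lat → SW at lon -20°, lat 40°.
Square 8, 0: +8·2° lon, +0·1° lat → SW at lon -4°, lat 40°.
Subsquare f=5, p=15: +5·0.0833333° lon, +15·0.0416667° lat → SW at lon -3.58333°, lat 40.625°.
Cell spans 0.0833333° lon × 0.0416667° lat. Centre is SW corner plus half of each.
latitude 40.6458° N, longitude 3.5417° W.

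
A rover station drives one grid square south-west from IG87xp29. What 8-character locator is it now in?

IG87xp18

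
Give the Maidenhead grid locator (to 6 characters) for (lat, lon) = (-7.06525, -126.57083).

CI62rw

Offset from 180°W / 90°S: lon 53.4292°, lat 82.9347°.
Field: 53.4292/20 → 2 → C, 82.9347/10 → 8 → I; chars CI.
Square: 13.4292/2 → 6, 2.9347/1 → 2; chars 62.
Subsquare: 1.4292/0.0833333 → 17 → r, 0.9347/0.0416667 → 22 → w; chars rw.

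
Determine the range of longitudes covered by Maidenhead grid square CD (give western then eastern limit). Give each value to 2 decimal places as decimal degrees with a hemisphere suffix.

140.00° W, 120.00° W

Field C=2, D=3: +2·20° lon, +3·10° lat → SW at lon -140°, lat -60°.
Cell spans 20° lon × 10° lat.
west 140.00° W, east 120.00° W.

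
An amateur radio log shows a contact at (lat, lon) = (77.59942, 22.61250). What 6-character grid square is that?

KQ17ho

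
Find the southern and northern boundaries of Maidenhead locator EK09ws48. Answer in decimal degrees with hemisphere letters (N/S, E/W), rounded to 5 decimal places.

Field E=4, K=10: +4·20° lon, +10·10° lat → SW at lon -100°, lat 10°.
Square 0, 9: +0·2° lon, +9·1° lat → SW at lon -100°, lat 19°.
Subsquare w=22, s=18: +22·0.0833333° lon, +18·0.0416667° lat → SW at lon -98.1667°, lat 19.75°.
Extended square 4, 8: +4·0.00833333° lon, +8·0.00416667° lat → SW at lon -98.1333°, lat 19.7833°.
Cell spans 0.00833333° lon × 0.00416667° lat.
south 19.78333° N, north 19.78750° N.

19.78333° N, 19.78750° N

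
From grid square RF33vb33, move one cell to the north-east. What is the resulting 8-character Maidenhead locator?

RF33vb44

Longitude extended square 3; +1 → 4.
Latitude extended square 3; +1 → 4.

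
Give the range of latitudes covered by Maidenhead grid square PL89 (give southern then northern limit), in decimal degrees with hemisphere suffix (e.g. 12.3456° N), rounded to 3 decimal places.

29.000° N, 30.000° N

Field P=15, L=11: +15·20° lon, +11·10° lat → SW at lon 120°, lat 20°.
Square 8, 9: +8·2° lon, +9·1° lat → SW at lon 136°, lat 29°.
Cell spans 2° lon × 1° lat.
south 29.000° N, north 30.000° N.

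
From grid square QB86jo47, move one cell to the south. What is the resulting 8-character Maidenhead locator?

QB86jo46

Latitude extended square 7; −1 → 6.
The longitude characters are unchanged.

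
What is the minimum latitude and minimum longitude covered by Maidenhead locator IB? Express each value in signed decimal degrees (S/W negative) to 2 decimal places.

Field I=8, B=1: +8·20° lon, +1·10° lat → SW at lon -20°, lat -80°.
latitude -80.00, longitude -20.00.

-80.00, -20.00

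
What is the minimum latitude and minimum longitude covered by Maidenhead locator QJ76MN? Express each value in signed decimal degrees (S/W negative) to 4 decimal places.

6.5417, 155.0000

Field Q=16, J=9: +16·20° lon, +9·10° lat → SW at lon 140°, lat 0°.
Square 7, 6: +7·2° lon, +6·1° lat → SW at lon 154°, lat 6°.
Subsquare m=12, n=13: +12·0.0833333° lon, +13·0.0416667° lat → SW at lon 155°, lat 6.54167°.
latitude 6.5417, longitude 155.0000.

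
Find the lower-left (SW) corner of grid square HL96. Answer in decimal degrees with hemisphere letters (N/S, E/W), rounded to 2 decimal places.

26.00° N, 22.00° W

Field H=7, L=11: +7·20° lon, +11·10° lat → SW at lon -40°, lat 20°.
Square 9, 6: +9·2° lon, +6·1° lat → SW at lon -22°, lat 26°.
latitude 26.00° N, longitude 22.00° W.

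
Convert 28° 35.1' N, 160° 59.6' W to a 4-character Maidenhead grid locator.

AL98

Offset from 180°W / 90°S: lon 19.01°, lat 118.59°.
Field: 19.01/20 → 0 → A, 118.59/10 → 11 → L; chars AL.
Square: 19.01/2 → 9, 8.59/1 → 8; chars 98.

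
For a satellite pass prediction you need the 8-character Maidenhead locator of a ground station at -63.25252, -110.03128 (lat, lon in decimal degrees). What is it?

DC46xr69

Shift to the Maidenhead origin (180°W, 90°S): lon 69.96872, lat 26.74748.
Field: 69.96872/20 → 3 → D, 26.74748/10 → 2 → C; chars DC.
Square: 9.96872/2 → 4, 6.74748/1 → 6; chars 46.
Subsquare: 1.96872/0.0833333 → 23 → x, 0.74748/0.0416667 → 17 → r; chars xr.
Extended square: 0.05205/0.00833333 → 6, 0.03915/0.00416667 → 9; chars 69.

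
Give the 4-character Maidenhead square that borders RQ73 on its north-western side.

RQ64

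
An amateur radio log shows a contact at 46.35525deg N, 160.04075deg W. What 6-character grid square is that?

AN96xi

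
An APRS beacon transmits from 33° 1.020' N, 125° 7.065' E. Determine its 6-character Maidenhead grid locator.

PM23na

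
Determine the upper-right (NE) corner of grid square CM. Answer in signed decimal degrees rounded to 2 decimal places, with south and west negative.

40.00, -120.00

Field C=2, M=12: +2·20° lon, +12·10° lat → SW at lon -140°, lat 30°.
Cell spans 20° lon × 10° lat. NE corner is SW corner plus one full cell.
latitude 40.00, longitude -120.00.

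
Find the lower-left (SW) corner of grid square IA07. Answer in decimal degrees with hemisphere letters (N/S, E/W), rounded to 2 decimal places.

Field I=8, A=0: +8·20° lon, +0·10° lat → SW at lon -20°, lat -90°.
Square 0, 7: +0·2° lon, +7·1° lat → SW at lon -20°, lat -83°.
latitude 83.00° S, longitude 20.00° W.

83.00° S, 20.00° W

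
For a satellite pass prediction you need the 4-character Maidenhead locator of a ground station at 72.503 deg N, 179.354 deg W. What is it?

AQ02

Offset from 180°W / 90°S: lon 0.65°, lat 162.50°.
Field: 0.65/20 → 0 → A, 162.50/10 → 16 → Q; chars AQ.
Square: 0.65/2 → 0, 2.50/1 → 2; chars 02.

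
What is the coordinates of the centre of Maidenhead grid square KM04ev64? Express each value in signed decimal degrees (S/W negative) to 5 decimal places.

Field K=10, M=12: +10·20° lon, +12·10° lat → SW at lon 20°, lat 30°.
Square 0, 4: +0·2° lon, +4·1° lat → SW at lon 20°, lat 34°.
Subsquare e=4, v=21: +4·0.0833333° lon, +21·0.0416667° lat → SW at lon 20.3333°, lat 34.875°.
Extended square 6, 4: +6·0.00833333° lon, +4·0.00416667° lat → SW at lon 20.3833°, lat 34.8917°.
Cell spans 0.00833333° lon × 0.00416667° lat. Centre is SW corner plus half of each.
latitude 34.89375, longitude 20.38750.

34.89375, 20.38750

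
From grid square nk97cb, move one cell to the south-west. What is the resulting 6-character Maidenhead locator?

NK97ba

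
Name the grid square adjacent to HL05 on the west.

Longitude square 0; −1 → -1, wraps to 9, carry into field.
Longitude field H = 7; −1 → 6 = G.
The latitude characters are unchanged.

GL95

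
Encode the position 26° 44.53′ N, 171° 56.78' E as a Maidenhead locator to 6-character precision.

RL56xr

Shift to the Maidenhead origin (180°W, 90°S): lon 351.9463, lat 116.7422.
Field: 351.9463/20 → 17 → R, 116.7422/10 → 11 → L; chars RL.
Square: 11.9463/2 → 5, 6.7422/1 → 6; chars 56.
Subsquare: 1.9463/0.0833333 → 23 → x, 0.7422/0.0416667 → 17 → r; chars xr.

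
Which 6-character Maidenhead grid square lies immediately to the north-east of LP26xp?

LP36aq

Longitude subsquare x = 23; +1 → 24, wraps to 0 = a, carry into square.
Longitude square 2; +1 → 3.
Latitude subsquare p = 15; +1 → 16 = q.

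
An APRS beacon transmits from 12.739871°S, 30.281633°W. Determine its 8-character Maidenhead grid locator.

Shift to the Maidenhead origin (180°W, 90°S): lon 149.71837, lat 77.26013.
Field (20°×10°, letters A–R): lon ⌊149.71837/20⌋ = 7 → H; lat ⌊77.26013/10⌋ = 7 → H.
Square (2°×1°, digits 0–9): lon ⌊9.71837/2⌋ = 4; lat ⌊7.26013/1⌋ = 7.
Subsquare (5′×2.5′, letters a–x): lon ⌊1.71837/0.0833333⌋ = 20 → u; lat ⌊0.26013/0.0416667⌋ = 6 → g.
Extended square (30″×15″, digits 0–9): lon ⌊0.05170/0.00833333⌋ = 6; lat ⌊0.01013/0.00416667⌋ = 2.

HH47ug62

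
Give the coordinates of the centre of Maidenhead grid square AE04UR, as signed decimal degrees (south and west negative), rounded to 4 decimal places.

-45.2708, -178.2917

Field A=0, E=4: +0·20° lon, +4·10° lat → SW at lon -180°, lat -50°.
Square 0, 4: +0·2° lon, +4·1° lat → SW at lon -180°, lat -46°.
Subsquare u=20, r=17: +20·0.0833333° lon, +17·0.0416667° lat → SW at lon -178.333°, lat -45.2917°.
Cell spans 0.0833333° lon × 0.0416667° lat. Centre is SW corner plus half of each.
latitude -45.2708, longitude -178.2917.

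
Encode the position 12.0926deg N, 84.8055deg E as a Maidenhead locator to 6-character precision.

NK22jc

Offset from 180°W / 90°S: lon 264.8055°, lat 102.0926°.
Field: 264.8055/20 → 13 → N, 102.0926/10 → 10 → K; chars NK.
Square: 4.8055/2 → 2, 2.0926/1 → 2; chars 22.
Subsquare: 0.8055/0.0833333 → 9 → j, 0.0926/0.0416667 → 2 → c; chars jc.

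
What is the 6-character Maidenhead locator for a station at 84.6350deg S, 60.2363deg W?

Add 180° to longitude and 90° to latitude: 119.7637, 5.3650.
Field (20°×10°, letters A–R): lon ⌊119.7637/20⌋ = 5 → F; lat ⌊5.3650/10⌋ = 0 → A.
Square (2°×1°, digits 0–9): lon ⌊19.7637/2⌋ = 9; lat ⌊5.3650/1⌋ = 5.
Subsquare (5′×2.5′, letters a–x): lon ⌊1.7637/0.0833333⌋ = 21 → v; lat ⌊0.3650/0.0416667⌋ = 8 → i.

FA95vi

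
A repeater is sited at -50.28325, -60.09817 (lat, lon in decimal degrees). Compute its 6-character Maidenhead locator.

FD99wr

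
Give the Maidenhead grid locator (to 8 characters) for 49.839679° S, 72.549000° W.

FE30rd48

Add 180° to longitude and 90° to latitude: 107.45100, 40.16032.
Field: lon ⌊107.45100/20⌋ = 5 → F; lat ⌊40.16032/10⌋ = 4 → E.
Square: lon ⌊7.45100/2⌋ = 3; lat ⌊0.16032/1⌋ = 0.
Subsquare: lon ⌊1.45100/0.0833333⌋ = 17 → r; lat ⌊0.16032/0.0416667⌋ = 3 → d.
Extended square: lon ⌊0.03433/0.00833333⌋ = 4; lat ⌊0.03532/0.00416667⌋ = 8.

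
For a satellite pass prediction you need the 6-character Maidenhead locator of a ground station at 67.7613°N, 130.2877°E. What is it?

PP57ds

Offset from 180°W / 90°S: lon 310.2877°, lat 157.7613°.
Field: lon ⌊310.2877/20⌋ = 15 → P; lat ⌊157.7613/10⌋ = 15 → P.
Square: lon ⌊10.2877/2⌋ = 5; lat ⌊7.7613/1⌋ = 7.
Subsquare: lon ⌊0.2877/0.0833333⌋ = 3 → d; lat ⌊0.7613/0.0416667⌋ = 18 → s.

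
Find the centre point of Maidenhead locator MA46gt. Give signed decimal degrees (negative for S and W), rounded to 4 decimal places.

-83.1875, 68.5417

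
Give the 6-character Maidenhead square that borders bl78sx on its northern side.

Latitude subsquare x = 23; +1 → 24, wraps to 0 = a, carry into square.
Latitude square 8; +1 → 9.
The longitude characters are unchanged.

BL79sa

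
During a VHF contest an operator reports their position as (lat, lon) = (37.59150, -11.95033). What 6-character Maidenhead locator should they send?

IM47ao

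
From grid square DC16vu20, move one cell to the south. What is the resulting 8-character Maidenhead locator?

DC16vt29

Latitude extended square 0; −1 → -1, wraps to 9, carry into subsquare.
Latitude subsquare u = 20; −1 → 19 = t.
The longitude characters are unchanged.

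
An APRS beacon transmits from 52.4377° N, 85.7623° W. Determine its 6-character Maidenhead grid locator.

EO72ck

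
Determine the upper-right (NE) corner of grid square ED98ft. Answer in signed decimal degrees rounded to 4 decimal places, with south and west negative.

-51.1667, -81.5000

Field E=4, D=3: +4·20° lon, +3·10° lat → SW at lon -100°, lat -60°.
Square 9, 8: +9·2° lon, +8·1° lat → SW at lon -82°, lat -52°.
Subsquare f=5, t=19: +5·0.0833333° lon, +19·0.0416667° lat → SW at lon -81.5833°, lat -51.2083°.
Cell spans 0.0833333° lon × 0.0416667° lat. NE corner is SW corner plus one full cell.
latitude -51.1667, longitude -81.5000.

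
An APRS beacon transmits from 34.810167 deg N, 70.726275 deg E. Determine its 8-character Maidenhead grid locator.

Shift to the Maidenhead origin (180°W, 90°S): lon 250.72627, lat 124.81017.
Field: lon ⌊250.72627/20⌋ = 12 → M; lat ⌊124.81017/10⌋ = 12 → M.
Square: lon ⌊10.72627/2⌋ = 5; lat ⌊4.81017/1⌋ = 4.
Subsquare: lon ⌊0.72627/0.0833333⌋ = 8 → i; lat ⌊0.81017/0.0416667⌋ = 19 → t.
Extended square: lon ⌊0.05961/0.00833333⌋ = 7; lat ⌊0.01850/0.00416667⌋ = 4.

MM54it74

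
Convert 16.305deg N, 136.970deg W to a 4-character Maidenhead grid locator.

Shift to the Maidenhead origin (180°W, 90°S): lon 43.03, lat 106.31.
Field: lon ⌊43.03/20⌋ = 2 → C; lat ⌊106.31/10⌋ = 10 → K.
Square: lon ⌊3.03/2⌋ = 1; lat ⌊6.31/1⌋ = 6.

CK16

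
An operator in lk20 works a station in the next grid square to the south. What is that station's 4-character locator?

LJ29

Latitude square 0; −1 → -1, wraps to 9, carry into field.
Latitude field K = 10; −1 → 9 = J.
The longitude characters are unchanged.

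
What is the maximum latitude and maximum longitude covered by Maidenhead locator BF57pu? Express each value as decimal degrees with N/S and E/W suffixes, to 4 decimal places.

32.1250° S, 148.6667° W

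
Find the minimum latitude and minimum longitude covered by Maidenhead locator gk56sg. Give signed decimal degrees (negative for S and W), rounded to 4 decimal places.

16.2500, -48.5000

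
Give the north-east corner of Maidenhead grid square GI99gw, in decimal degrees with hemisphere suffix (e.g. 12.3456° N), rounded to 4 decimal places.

0.0417° S, 41.4167° W

Field G=6, I=8: +6·20° lon, +8·10° lat → SW at lon -60°, lat -10°.
Square 9, 9: +9·2° lon, +9·1° lat → SW at lon -42°, lat -1°.
Subsquare g=6, w=22: +6·0.0833333° lon, +22·0.0416667° lat → SW at lon -41.5°, lat -0.0833333°.
Cell spans 0.0833333° lon × 0.0416667° lat. NE corner is SW corner plus one full cell.
latitude 0.0417° S, longitude 41.4167° W.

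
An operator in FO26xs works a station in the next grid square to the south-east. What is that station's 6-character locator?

Longitude subsquare x = 23; +1 → 24, wraps to 0 = a, carry into square.
Longitude square 2; +1 → 3.
Latitude subsquare s = 18; −1 → 17 = r.

FO36ar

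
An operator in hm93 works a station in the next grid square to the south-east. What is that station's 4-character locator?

IM02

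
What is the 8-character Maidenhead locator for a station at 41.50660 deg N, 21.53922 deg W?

HN91fm51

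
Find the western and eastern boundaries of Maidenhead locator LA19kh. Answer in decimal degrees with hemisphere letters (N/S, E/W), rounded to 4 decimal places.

42.8333° E, 42.9167° E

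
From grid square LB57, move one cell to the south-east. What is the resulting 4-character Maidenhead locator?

LB66

Longitude square 5; +1 → 6.
Latitude square 7; −1 → 6.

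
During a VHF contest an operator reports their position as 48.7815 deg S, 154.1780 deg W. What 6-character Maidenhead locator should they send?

Add 180° to longitude and 90° to latitude: 25.8220, 41.2185.
Field: lon ⌊25.8220/20⌋ = 1 → B; lat ⌊41.2185/10⌋ = 4 → E.
Square: lon ⌊5.8220/2⌋ = 2; lat ⌊1.2185/1⌋ = 1.
Subsquare: lon ⌊1.8220/0.0833333⌋ = 21 → v; lat ⌊0.2185/0.0416667⌋ = 5 → f.

BE21vf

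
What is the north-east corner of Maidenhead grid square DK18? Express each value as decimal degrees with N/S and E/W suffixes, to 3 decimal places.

19.000° N, 116.000° W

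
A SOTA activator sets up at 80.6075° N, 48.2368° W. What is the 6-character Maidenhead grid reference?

Shift to the Maidenhead origin (180°W, 90°S): lon 131.7632, lat 170.6075.
Field (20°×10°, letters A–R): 131.7632/20 → 6 → G, 170.6075/10 → 17 → R; chars GR.
Square (2°×1°, digits 0–9): 11.7632/2 → 5, 0.6075/1 → 0; chars 50.
Subsquare (5′×2.5′, letters a–x): 1.7632/0.0833333 → 21 → v, 0.6075/0.0416667 → 14 → o; chars vo.

GR50vo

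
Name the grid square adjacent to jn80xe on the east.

Longitude subsquare x = 23; +1 → 24, wraps to 0 = a, carry into square.
Longitude square 8; +1 → 9.
The latitude characters are unchanged.

JN90ae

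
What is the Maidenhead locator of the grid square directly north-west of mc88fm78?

Longitude extended square 7; −1 → 6.
Latitude extended square 8; +1 → 9.

MC88fm69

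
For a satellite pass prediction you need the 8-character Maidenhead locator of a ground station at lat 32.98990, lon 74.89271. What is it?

Shift to the Maidenhead origin (180°W, 90°S): lon 254.89271, lat 122.98990.
Field: 254.89271/20 → 12 → M, 122.98990/10 → 12 → M; chars MM.
Square: 14.89271/2 → 7, 2.98990/1 → 2; chars 72.
Subsquare: 0.89271/0.0833333 → 10 → k, 0.98990/0.0416667 → 23 → x; chars kx.
Extended square: 0.05938/0.00833333 → 7, 0.03157/0.00416667 → 7; chars 77.

MM72kx77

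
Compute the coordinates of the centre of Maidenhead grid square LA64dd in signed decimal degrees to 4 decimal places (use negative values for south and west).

Field L=11, A=0: +11·20° lon, +0·10° lat → SW at lon 40°, lat -90°.
Square 6, 4: +6·2° lon, +4·1° lat → SW at lon 52°, lat -86°.
Subsquare d=3, d=3: +3·0.0833333° lon, +3·0.0416667° lat → SW at lon 52.25°, lat -85.875°.
Cell spans 0.0833333° lon × 0.0416667° lat. Centre is SW corner plus half of each.
latitude -85.8542, longitude 52.2917.

-85.8542, 52.2917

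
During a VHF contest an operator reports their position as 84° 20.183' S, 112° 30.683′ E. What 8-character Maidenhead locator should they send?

Add 180° to longitude and 90° to latitude: 292.51138, 5.66362.
Field (20°×10°, letters A–R): lon ⌊292.51138/20⌋ = 14 → O; lat ⌊5.66362/10⌋ = 0 → A.
Square (2°×1°, digits 0–9): lon ⌊12.51138/2⌋ = 6; lat ⌊5.66362/1⌋ = 5.
Subsquare (5′×2.5′, letters a–x): lon ⌊0.51138/0.0833333⌋ = 6 → g; lat ⌊0.66362/0.0416667⌋ = 15 → p.
Extended square (30″×15″, digits 0–9): lon ⌊0.01138/0.00833333⌋ = 1; lat ⌊0.03862/0.00416667⌋ = 9.

OA65gp19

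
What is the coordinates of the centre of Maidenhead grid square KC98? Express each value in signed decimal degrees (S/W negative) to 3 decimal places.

Field K=10, C=2: +10·20° lon, +2·10° lat → SW at lon 20°, lat -70°.
Square 9, 8: +9·2° lon, +8·1° lat → SW at lon 38°, lat -62°.
Cell spans 2° lon × 1° lat. Centre is SW corner plus half of each.
latitude -61.500, longitude 39.000.

-61.500, 39.000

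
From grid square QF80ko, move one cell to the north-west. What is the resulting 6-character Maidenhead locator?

Longitude subsquare k = 10; −1 → 9 = j.
Latitude subsquare o = 14; +1 → 15 = p.

QF80jp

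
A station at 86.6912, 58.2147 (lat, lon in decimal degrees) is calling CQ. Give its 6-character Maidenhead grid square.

Offset from 180°W / 90°S: lon 238.2147°, lat 176.6912°.
Field (20°×10°, letters A–R): lon ⌊238.2147/20⌋ = 11 → L; lat ⌊176.6912/10⌋ = 17 → R.
Square (2°×1°, digits 0–9): lon ⌊18.2147/2⌋ = 9; lat ⌊6.6912/1⌋ = 6.
Subsquare (5′×2.5′, letters a–x): lon ⌊0.2147/0.0833333⌋ = 2 → c; lat ⌊0.6912/0.0416667⌋ = 16 → q.

LR96cq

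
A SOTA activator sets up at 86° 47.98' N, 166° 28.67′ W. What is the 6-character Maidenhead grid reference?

AR66st

Offset from 180°W / 90°S: lon 13.5222°, lat 176.7997°.
Field (20°×10°, letters A–R): 13.5222/20 → 0 → A, 176.7997/10 → 17 → R; chars AR.
Square (2°×1°, digits 0–9): 13.5222/2 → 6, 6.7997/1 → 6; chars 66.
Subsquare (5′×2.5′, letters a–x): 1.5222/0.0833333 → 18 → s, 0.7997/0.0416667 → 19 → t; chars st.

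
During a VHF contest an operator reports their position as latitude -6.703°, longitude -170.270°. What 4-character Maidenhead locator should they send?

AI43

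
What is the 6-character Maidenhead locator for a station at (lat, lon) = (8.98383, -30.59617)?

Shift to the Maidenhead origin (180°W, 90°S): lon 149.4038, lat 98.9838.
Field: 149.4038/20 → 7 → H, 98.9838/10 → 9 → J; chars HJ.
Square: 9.4038/2 → 4, 8.9838/1 → 8; chars 48.
Subsquare: 1.4038/0.0833333 → 16 → q, 0.9838/0.0416667 → 23 → x; chars qx.

HJ48qx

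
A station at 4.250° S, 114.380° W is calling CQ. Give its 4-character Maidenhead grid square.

DI25

Add 180° to longitude and 90° to latitude: 65.62, 85.75.
Field: lon ⌊65.62/20⌋ = 3 → D; lat ⌊85.75/10⌋ = 8 → I.
Square: lon ⌊5.62/2⌋ = 2; lat ⌊5.75/1⌋ = 5.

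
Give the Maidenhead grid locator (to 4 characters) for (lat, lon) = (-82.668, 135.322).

Shift to the Maidenhead origin (180°W, 90°S): lon 315.32, lat 7.33.
Field: lon ⌊315.32/20⌋ = 15 → P; lat ⌊7.33/10⌋ = 0 → A.
Square: lon ⌊15.32/2⌋ = 7; lat ⌊7.33/1⌋ = 7.

PA77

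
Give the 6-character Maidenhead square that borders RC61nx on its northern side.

RC62na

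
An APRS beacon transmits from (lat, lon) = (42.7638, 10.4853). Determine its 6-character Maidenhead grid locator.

Shift to the Maidenhead origin (180°W, 90°S): lon 190.4853, lat 132.7638.
Field: lon ⌊190.4853/20⌋ = 9 → J; lat ⌊132.7638/10⌋ = 13 → N.
Square: lon ⌊10.4853/2⌋ = 5; lat ⌊2.7638/1⌋ = 2.
Subsquare: lon ⌊0.4853/0.0833333⌋ = 5 → f; lat ⌊0.7638/0.0416667⌋ = 18 → s.

JN52fs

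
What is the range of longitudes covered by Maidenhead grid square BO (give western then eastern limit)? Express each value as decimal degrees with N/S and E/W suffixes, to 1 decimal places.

160.0° W, 140.0° W

Field B=1, O=14: +1·20° lon, +14·10° lat → SW at lon -160°, lat 50°.
Cell spans 20° lon × 10° lat.
west 160.0° W, east 140.0° W.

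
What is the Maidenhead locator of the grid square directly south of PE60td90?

PE60tc99

Latitude extended square 0; −1 → -1, wraps to 9, carry into subsquare.
Latitude subsquare d = 3; −1 → 2 = c.
The longitude characters are unchanged.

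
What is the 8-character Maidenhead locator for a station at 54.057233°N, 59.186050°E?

Offset from 180°W / 90°S: lon 239.18605°, lat 144.05723°.
Field: lon ⌊239.18605/20⌋ = 11 → L; lat ⌊144.05723/10⌋ = 14 → O.
Square: lon ⌊19.18605/2⌋ = 9; lat ⌊4.05723/1⌋ = 4.
Subsquare: lon ⌊1.18605/0.0833333⌋ = 14 → o; lat ⌊0.05723/0.0416667⌋ = 1 → b.
Extended square: lon ⌊0.01938/0.00833333⌋ = 2; lat ⌊0.01557/0.00416667⌋ = 3.

LO94ob23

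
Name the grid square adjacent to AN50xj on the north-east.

AN60ak

Longitude subsquare x = 23; +1 → 24, wraps to 0 = a, carry into square.
Longitude square 5; +1 → 6.
Latitude subsquare j = 9; +1 → 10 = k.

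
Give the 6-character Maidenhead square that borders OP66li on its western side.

Longitude subsquare l = 11; −1 → 10 = k.
The latitude characters are unchanged.

OP66ki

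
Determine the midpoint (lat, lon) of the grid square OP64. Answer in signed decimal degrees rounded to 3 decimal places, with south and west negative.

64.500, 113.000

Field O=14, P=15: +14·20° lon, +15·10° lat → SW at lon 100°, lat 60°.
Square 6, 4: +6·2° lon, +4·1° lat → SW at lon 112°, lat 64°.
Cell spans 2° lon × 1° lat. Centre is SW corner plus half of each.
latitude 64.500, longitude 113.000.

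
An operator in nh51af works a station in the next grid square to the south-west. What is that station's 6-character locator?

Longitude subsquare a = 0; −1 → -1, wraps to 23 = x, carry into square.
Longitude square 5; −1 → 4.
Latitude subsquare f = 5; −1 → 4 = e.

NH41xe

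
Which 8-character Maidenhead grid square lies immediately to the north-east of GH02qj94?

GH02rj05

Longitude extended square 9; +1 → 10, wraps to 0, carry into subsquare.
Longitude subsquare q = 16; +1 → 17 = r.
Latitude extended square 4; +1 → 5.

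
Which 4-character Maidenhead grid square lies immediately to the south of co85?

CO84

Latitude square 5; −1 → 4.
The longitude characters are unchanged.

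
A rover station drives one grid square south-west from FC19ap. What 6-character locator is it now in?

Longitude subsquare a = 0; −1 → -1, wraps to 23 = x, carry into square.
Longitude square 1; −1 → 0.
Latitude subsquare p = 15; −1 → 14 = o.

FC09xo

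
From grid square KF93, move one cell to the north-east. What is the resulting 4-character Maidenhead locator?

LF04

Longitude square 9; +1 → 10, wraps to 0, carry into field.
Longitude field K = 10; +1 → 11 = L.
Latitude square 3; +1 → 4.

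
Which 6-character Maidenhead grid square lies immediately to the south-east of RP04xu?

RP14at

Longitude subsquare x = 23; +1 → 24, wraps to 0 = a, carry into square.
Longitude square 0; +1 → 1.
Latitude subsquare u = 20; −1 → 19 = t.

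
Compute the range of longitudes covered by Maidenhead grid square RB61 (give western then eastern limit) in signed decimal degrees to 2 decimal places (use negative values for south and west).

172.00, 174.00

Field R=17, B=1: +17·20° lon, +1·10° lat → SW at lon 160°, lat -80°.
Square 6, 1: +6·2° lon, +1·1° lat → SW at lon 172°, lat -79°.
Cell spans 2° lon × 1° lat.
west 172.00, east 174.00.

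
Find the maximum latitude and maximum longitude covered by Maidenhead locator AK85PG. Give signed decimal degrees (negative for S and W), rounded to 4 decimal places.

Field A=0, K=10: +0·20° lon, +10·10° lat → SW at lon -180°, lat 10°.
Square 8, 5: +8·2° lon, +5·1° lat → SW at lon -164°, lat 15°.
Subsquare p=15, g=6: +15·0.0833333° lon, +6·0.0416667° lat → SW at lon -162.75°, lat 15.25°.
Cell spans 0.0833333° lon × 0.0416667° lat. NE corner is SW corner plus one full cell.
latitude 15.2917, longitude -162.6667.

15.2917, -162.6667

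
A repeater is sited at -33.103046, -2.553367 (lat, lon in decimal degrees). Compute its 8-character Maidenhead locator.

IF86rv35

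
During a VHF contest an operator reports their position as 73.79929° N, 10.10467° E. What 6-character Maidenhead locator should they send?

Shift to the Maidenhead origin (180°W, 90°S): lon 190.1047, lat 163.7993.
Field (20°×10°, letters A–R): lon ⌊190.1047/20⌋ = 9 → J; lat ⌊163.7993/10⌋ = 16 → Q.
Square (2°×1°, digits 0–9): lon ⌊10.1047/2⌋ = 5; lat ⌊3.7993/1⌋ = 3.
Subsquare (5′×2.5′, letters a–x): lon ⌊0.1047/0.0833333⌋ = 1 → b; lat ⌊0.7993/0.0416667⌋ = 19 → t.

JQ53bt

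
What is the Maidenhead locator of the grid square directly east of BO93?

Longitude square 9; +1 → 10, wraps to 0, carry into field.
Longitude field B = 1; +1 → 2 = C.
The latitude characters are unchanged.

CO03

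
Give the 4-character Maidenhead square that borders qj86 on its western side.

Longitude square 8; −1 → 7.
The latitude characters are unchanged.

QJ76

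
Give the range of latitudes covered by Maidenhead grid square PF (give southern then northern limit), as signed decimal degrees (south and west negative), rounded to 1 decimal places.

-40.0, -30.0

Field P=15, F=5: +15·20° lon, +5·10° lat → SW at lon 120°, lat -40°.
Cell spans 20° lon × 10° lat.
south -40.0, north -30.0.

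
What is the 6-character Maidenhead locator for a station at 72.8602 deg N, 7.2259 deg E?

JQ32ou

Shift to the Maidenhead origin (180°W, 90°S): lon 187.2259, lat 162.8602.
Field: 187.2259/20 → 9 → J, 162.8602/10 → 16 → Q; chars JQ.
Square: 7.2259/2 → 3, 2.8602/1 → 2; chars 32.
Subsquare: 1.2259/0.0833333 → 14 → o, 0.8602/0.0416667 → 20 → u; chars ou.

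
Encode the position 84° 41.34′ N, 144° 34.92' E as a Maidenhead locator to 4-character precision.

QR24

Offset from 180°W / 90°S: lon 324.58°, lat 174.69°.
Field (20°×10°, letters A–R): 324.58/20 → 16 → Q, 174.69/10 → 17 → R; chars QR.
Square (2°×1°, digits 0–9): 4.58/2 → 2, 4.69/1 → 4; chars 24.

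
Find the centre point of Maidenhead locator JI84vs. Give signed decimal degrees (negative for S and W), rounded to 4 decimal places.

Field J=9, I=8: +9·20° lon, +8·10° lat → SW at lon 0°, lat -10°.
Square 8, 4: +8·2° lon, +4·1° lat → SW at lon 16°, lat -6°.
Subsquare v=21, s=18: +21·0.0833333° lon, +18·0.0416667° lat → SW at lon 17.75°, lat -5.25°.
Cell spans 0.0833333° lon × 0.0416667° lat. Centre is SW corner plus half of each.
latitude -5.2292, longitude 17.7917.

-5.2292, 17.7917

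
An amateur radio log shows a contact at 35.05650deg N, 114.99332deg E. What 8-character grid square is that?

Offset from 180°W / 90°S: lon 294.99332°, lat 125.05650°.
Field (20°×10°, letters A–R): lon ⌊294.99332/20⌋ = 14 → O; lat ⌊125.05650/10⌋ = 12 → M.
Square (2°×1°, digits 0–9): lon ⌊14.99332/2⌋ = 7; lat ⌊5.05650/1⌋ = 5.
Subsquare (5′×2.5′, letters a–x): lon ⌊0.99332/0.0833333⌋ = 11 → l; lat ⌊0.05650/0.0416667⌋ = 1 → b.
Extended square (30″×15″, digits 0–9): lon ⌊0.07665/0.00833333⌋ = 9; lat ⌊0.01483/0.00416667⌋ = 3.

OM75lb93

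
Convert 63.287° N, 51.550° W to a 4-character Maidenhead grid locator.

GP43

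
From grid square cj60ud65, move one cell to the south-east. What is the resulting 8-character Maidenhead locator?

CJ60ud74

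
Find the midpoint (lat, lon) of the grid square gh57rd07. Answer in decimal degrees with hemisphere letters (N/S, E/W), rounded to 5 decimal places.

12.84375° S, 48.57917° W

Field G=6, H=7: +6·20° lon, +7·10° lat → SW at lon -60°, lat -20°.
Square 5, 7: +5·2° lon, +7·1° lat → SW at lon -50°, lat -13°.
Subsquare r=17, d=3: +17·0.0833333° lon, +3·0.0416667° lat → SW at lon -48.5833°, lat -12.875°.
Extended square 0, 7: +0·0.00833333° lon, +7·0.00416667° lat → SW at lon -48.5833°, lat -12.8458°.
Cell spans 0.00833333° lon × 0.00416667° lat. Centre is SW corner plus half of each.
latitude 12.84375° S, longitude 48.57917° W.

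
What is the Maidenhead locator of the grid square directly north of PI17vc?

PI17vd

Latitude subsquare c = 2; +1 → 3 = d.
The longitude characters are unchanged.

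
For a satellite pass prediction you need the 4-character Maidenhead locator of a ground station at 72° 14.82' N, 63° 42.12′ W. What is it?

FQ82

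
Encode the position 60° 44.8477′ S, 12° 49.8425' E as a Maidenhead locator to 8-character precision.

Add 180° to longitude and 90° to latitude: 192.83071, 29.25254.
Field: 192.83071/20 → 9 → J, 29.25254/10 → 2 → C; chars JC.
Square: 12.83071/2 → 6, 9.25254/1 → 9; chars 69.
Subsquare: 0.83071/0.0833333 → 9 → j, 0.25254/0.0416667 → 6 → g; chars jg.
Extended square: 0.08071/0.00833333 → 9, 0.00254/0.00416667 → 0; chars 90.

JC69jg90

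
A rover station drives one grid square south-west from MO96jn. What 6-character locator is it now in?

MO96im

Longitude subsquare j = 9; −1 → 8 = i.
Latitude subsquare n = 13; −1 → 12 = m.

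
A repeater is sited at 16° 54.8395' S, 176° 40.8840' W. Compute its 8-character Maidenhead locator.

Offset from 180°W / 90°S: lon 3.31860°, lat 73.08601°.
Field: 3.31860/20 → 0 → A, 73.08601/10 → 7 → H; chars AH.
Square: 3.31860/2 → 1, 3.08601/1 → 3; chars 13.
Subsquare: 1.31860/0.0833333 → 15 → p, 0.08601/0.0416667 → 2 → c; chars pc.
Extended square: 0.06860/0.00833333 → 8, 0.00267/0.00416667 → 0; chars 80.

AH13pc80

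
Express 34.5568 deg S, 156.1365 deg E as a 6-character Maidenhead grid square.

Offset from 180°W / 90°S: lon 336.1365°, lat 55.4432°.
Field: 336.1365/20 → 16 → Q, 55.4432/10 → 5 → F; chars QF.
Square: 16.1365/2 → 8, 5.4432/1 → 5; chars 85.
Subsquare: 0.1365/0.0833333 → 1 → b, 0.4432/0.0416667 → 10 → k; chars bk.

QF85bk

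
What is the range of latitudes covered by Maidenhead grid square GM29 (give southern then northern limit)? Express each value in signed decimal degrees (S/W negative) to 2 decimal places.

39.00, 40.00

Field G=6, M=12: +6·20° lon, +12·10° lat → SW at lon -60°, lat 30°.
Square 2, 9: +2·2° lon, +9·1° lat → SW at lon -56°, lat 39°.
Cell spans 2° lon × 1° lat.
south 39.00, north 40.00.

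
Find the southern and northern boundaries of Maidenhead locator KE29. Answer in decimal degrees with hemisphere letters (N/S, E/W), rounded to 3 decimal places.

41.000° S, 40.000° S

Field K=10, E=4: +10·20° lon, +4·10° lat → SW at lon 20°, lat -50°.
Square 2, 9: +2·2° lon, +9·1° lat → SW at lon 24°, lat -41°.
Cell spans 2° lon × 1° lat.
south 41.000° S, north 40.000° S.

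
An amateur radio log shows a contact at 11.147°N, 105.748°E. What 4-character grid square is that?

OK21

Offset from 180°W / 90°S: lon 285.75°, lat 101.15°.
Field (20°×10°, letters A–R): 285.75/20 → 14 → O, 101.15/10 → 10 → K; chars OK.
Square (2°×1°, digits 0–9): 5.75/2 → 2, 1.15/1 → 1; chars 21.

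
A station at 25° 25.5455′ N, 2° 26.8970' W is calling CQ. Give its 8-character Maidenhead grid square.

Shift to the Maidenhead origin (180°W, 90°S): lon 177.55172, lat 115.42576.
Field: 177.55172/20 → 8 → I, 115.42576/10 → 11 → L; chars IL.
Square: 17.55172/2 → 8, 5.42576/1 → 5; chars 85.
Subsquare: 1.55172/0.0833333 → 18 → s, 0.42576/0.0416667 → 10 → k; chars sk.
Extended square: 0.05172/0.00833333 → 6, 0.00909/0.00416667 → 2; chars 62.

IL85sk62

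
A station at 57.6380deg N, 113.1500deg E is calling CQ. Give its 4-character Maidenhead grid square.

OO67

Shift to the Maidenhead origin (180°W, 90°S): lon 293.15, lat 147.64.
Field: 293.15/20 → 14 → O, 147.64/10 → 14 → O; chars OO.
Square: 13.15/2 → 6, 7.64/1 → 7; chars 67.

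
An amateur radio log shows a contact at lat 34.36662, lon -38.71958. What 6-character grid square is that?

Shift to the Maidenhead origin (180°W, 90°S): lon 141.2804, lat 124.3666.
Field (20°×10°, letters A–R): 141.2804/20 → 7 → H, 124.3666/10 → 12 → M; chars HM.
Square (2°×1°, digits 0–9): 1.2804/2 → 0, 4.3666/1 → 4; chars 04.
Subsquare (5′×2.5′, letters a–x): 1.2804/0.0833333 → 15 → p, 0.3666/0.0416667 → 8 → i; chars pi.

HM04pi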